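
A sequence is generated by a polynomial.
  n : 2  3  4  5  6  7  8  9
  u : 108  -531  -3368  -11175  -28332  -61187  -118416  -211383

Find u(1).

Δ: -639, -2837, -7807, -17157, -32855, -57229, -92967
Δ²: -2198, -4970, -9350, -15698, -24374, -35738
Δ³: -2772, -4380, -6348, -8676, -11364
Δ⁴: -1608, -1968, -2328, -2688
Δ⁵: -360, -360, -360
The fifth differences are constant at -360.
Work back: -1608 + 360 = -1248;  -2772 + 1248 = -1524;  -2198 + 1524 = -674;  -639 + 674 = 35;  108 − 35 = 73

73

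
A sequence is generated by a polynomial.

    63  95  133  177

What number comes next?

227

32, 38, 44
6, 6
The second differences are constant (6).
44 + 6 = 50;  177 + 50 = 227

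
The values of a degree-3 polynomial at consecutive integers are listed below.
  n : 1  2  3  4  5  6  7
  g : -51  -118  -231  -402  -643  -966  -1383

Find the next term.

D1: -67 , -113 , -171 , -241 , -323 , -417
D2: -46 , -58 , -70 , -82 , -94
D3: -12 , -12 , -12 , -12
Third differences constant at -12.
-94 − 12 = -106;  -417 − 106 = -523;  -1383 − 523 = -1906

-1906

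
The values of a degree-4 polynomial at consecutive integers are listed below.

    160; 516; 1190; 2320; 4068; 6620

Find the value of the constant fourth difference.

D1: 356, 674, 1130, 1748, 2552
D2: 318, 456, 618, 804
D3: 138, 162, 186
D4: 24, 24

24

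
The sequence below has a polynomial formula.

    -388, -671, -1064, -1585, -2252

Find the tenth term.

-8407

D1: -283  -393  -521  -667
D2: -110  -128  -146
D3: -18  -18
Constant third difference = -18, so extend:
-146 − 18 = -164;  -667 − 164 = -831;  -2252 − 831 = -3083
-164 − 18 = -182;  -831 − 182 = -1013;  -3083 − 1013 = -4096
-182 − 18 = -200;  -1013 − 200 = -1213;  -4096 − 1213 = -5309
-200 − 18 = -218;  -1213 − 218 = -1431;  -5309 − 1431 = -6740
-218 − 18 = -236;  -1431 − 236 = -1667;  -6740 − 1667 = -8407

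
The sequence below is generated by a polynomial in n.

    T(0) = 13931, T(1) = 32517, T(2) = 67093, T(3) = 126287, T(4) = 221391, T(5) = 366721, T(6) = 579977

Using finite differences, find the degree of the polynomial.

5

D1: 18586, 34576, 59194, 95104, 145330, 213256
D2: 15990, 24618, 35910, 50226, 67926
D3: 8628, 11292, 14316, 17700
D4: 2664, 3024, 3384
D5: 360, 360
The fifth differences are constant, so the polynomial has degree 5.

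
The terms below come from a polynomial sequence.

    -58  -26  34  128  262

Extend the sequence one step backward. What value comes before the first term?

First differences: 32  60  94  134
Second differences: 28  34  40
Third differences: 6  6
The third differences are constant at 6.
Work back: 28 − 6 = 22;  32 − 22 = 10;  -58 − 10 = -68

-68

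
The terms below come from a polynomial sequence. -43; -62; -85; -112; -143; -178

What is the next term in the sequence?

-217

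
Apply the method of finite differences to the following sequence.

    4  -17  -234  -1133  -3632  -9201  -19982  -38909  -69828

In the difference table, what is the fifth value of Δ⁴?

-912

Δ: -21, -217, -899, -2499, -5569, -10781, -18927, -30919
Δ²: -196, -682, -1600, -3070, -5212, -8146, -11992
Δ³: -486, -918, -1470, -2142, -2934, -3846
Δ⁴: -432, -552, -672, -792, -912
Δ⁵: -120, -120, -120, -120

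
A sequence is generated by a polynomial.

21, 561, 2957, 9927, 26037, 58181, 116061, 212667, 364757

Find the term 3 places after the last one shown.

1388111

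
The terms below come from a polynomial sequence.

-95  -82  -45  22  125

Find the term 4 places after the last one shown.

Δ: 13, 37, 67, 103
Δ²: 24, 30, 36
Δ³: 6, 6
Third differences constant at 6.
36 + 6 = 42;  103 + 42 = 145;  125 + 145 = 270
42 + 6 = 48;  145 + 48 = 193;  270 + 193 = 463
48 + 6 = 54;  193 + 54 = 247;  463 + 247 = 710
54 + 6 = 60;  247 + 60 = 307;  710 + 307 = 1017

1017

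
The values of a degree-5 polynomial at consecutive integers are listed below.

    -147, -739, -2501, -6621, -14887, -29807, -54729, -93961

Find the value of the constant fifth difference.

-120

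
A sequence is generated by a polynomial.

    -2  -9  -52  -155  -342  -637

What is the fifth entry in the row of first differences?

-295

First differences: -7, -43, -103, -187, -295
Second differences: -36, -60, -84, -108
Third differences: -24, -24, -24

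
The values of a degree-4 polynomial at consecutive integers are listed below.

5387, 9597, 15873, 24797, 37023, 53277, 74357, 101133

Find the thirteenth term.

D1: 4210, 6276, 8924, 12226, 16254, 21080, 26776
D2: 2066, 2648, 3302, 4028, 4826, 5696
D3: 582, 654, 726, 798, 870
D4: 72, 72, 72, 72
The fourth differences are constant (72).
870 + 72 = 942;  5696 + 942 = 6638;  26776 + 6638 = 33414;  101133 + 33414 = 134547
942 + 72 = 1014;  6638 + 1014 = 7652;  33414 + 7652 = 41066;  134547 + 41066 = 175613
1014 + 72 = 1086;  7652 + 1086 = 8738;  41066 + 8738 = 49804;  175613 + 49804 = 225417
1086 + 72 = 1158;  8738 + 1158 = 9896;  49804 + 9896 = 59700;  225417 + 59700 = 285117
1158 + 72 = 1230;  9896 + 1230 = 11126;  59700 + 11126 = 70826;  285117 + 70826 = 355943

355943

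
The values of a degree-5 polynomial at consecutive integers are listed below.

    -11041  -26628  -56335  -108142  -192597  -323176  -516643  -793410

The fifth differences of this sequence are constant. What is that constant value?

-360

D1: -15587, -29707, -51807, -84455, -130579, -193467, -276767
D2: -14120, -22100, -32648, -46124, -62888, -83300
D3: -7980, -10548, -13476, -16764, -20412
D4: -2568, -2928, -3288, -3648
D5: -360, -360, -360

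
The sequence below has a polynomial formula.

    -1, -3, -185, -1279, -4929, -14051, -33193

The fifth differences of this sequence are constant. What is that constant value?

-360

Δ: -2, -182, -1094, -3650, -9122, -19142
Δ²: -180, -912, -2556, -5472, -10020
Δ³: -732, -1644, -2916, -4548
Δ⁴: -912, -1272, -1632
Δ⁵: -360, -360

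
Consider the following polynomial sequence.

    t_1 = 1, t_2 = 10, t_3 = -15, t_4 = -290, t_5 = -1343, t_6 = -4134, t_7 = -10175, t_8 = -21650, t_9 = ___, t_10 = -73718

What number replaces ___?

Using the first 8 terms:
First differences: 9, -25, -275, -1053, -2791, -6041, -11475
Second differences: -34, -250, -778, -1738, -3250, -5434
Third differences: -216, -528, -960, -1512, -2184
Fourth differences: -312, -432, -552, -672
Fifth differences: -120, -120, -120
Constant fifth difference = -120.
Extend forward: -672 − 120 = -792;  -2184 − 792 = -2976;  -5434 − 2976 = -8410;  -11475 − 8410 = -19885;  -21650 − 19885 = -41535

-41535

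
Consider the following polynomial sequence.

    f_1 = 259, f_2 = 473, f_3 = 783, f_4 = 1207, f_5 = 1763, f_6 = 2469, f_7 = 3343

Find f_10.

7153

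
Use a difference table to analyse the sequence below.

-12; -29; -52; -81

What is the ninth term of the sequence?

-17 , -23 , -29
-6 , -6
Second differences constant at -6.
-29 − 6 = -35;  -81 − 35 = -116
-35 − 6 = -41;  -116 − 41 = -157
-41 − 6 = -47;  -157 − 47 = -204
-47 − 6 = -53;  -204 − 53 = -257
-53 − 6 = -59;  -257 − 59 = -316

-316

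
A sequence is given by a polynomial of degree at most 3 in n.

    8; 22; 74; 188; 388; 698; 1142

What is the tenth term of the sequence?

14 , 52 , 114 , 200 , 310 , 444
38 , 62 , 86 , 110 , 134
24 , 24 , 24 , 24
The third differences are constant (24).
134 + 24 = 158;  444 + 158 = 602;  1142 + 602 = 1744
158 + 24 = 182;  602 + 182 = 784;  1744 + 784 = 2528
182 + 24 = 206;  784 + 206 = 990;  2528 + 990 = 3518

3518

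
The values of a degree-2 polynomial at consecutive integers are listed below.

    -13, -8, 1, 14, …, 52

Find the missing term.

31

Using the first 4 terms:
First differences: 5  9  13
Second differences: 4  4
Constant second difference = 4.
Extend forward: 13 + 4 = 17;  14 + 17 = 31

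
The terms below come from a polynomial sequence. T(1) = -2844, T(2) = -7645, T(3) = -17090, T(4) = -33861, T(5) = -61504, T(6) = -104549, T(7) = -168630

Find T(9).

Δ: -4801  -9445  -16771  -27643  -43045  -64081
Δ²: -4644  -7326  -10872  -15402  -21036
Δ³: -2682  -3546  -4530  -5634
Δ⁴: -864  -984  -1104
Δ⁵: -120  -120
Fifth differences constant at -120.
-1104 − 120 = -1224;  -5634 − 1224 = -6858;  -21036 − 6858 = -27894;  -64081 − 27894 = -91975;  -168630 − 91975 = -260605
-1224 − 120 = -1344;  -6858 − 1344 = -8202;  -27894 − 8202 = -36096;  -91975 − 36096 = -128071;  -260605 − 128071 = -388676

-388676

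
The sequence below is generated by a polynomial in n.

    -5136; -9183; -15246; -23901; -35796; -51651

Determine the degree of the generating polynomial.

D1: -4047, -6063, -8655, -11895, -15855
D2: -2016, -2592, -3240, -3960
D3: -576, -648, -720
D4: -72, -72
The fourth differences are constant, so the polynomial has degree 4.

4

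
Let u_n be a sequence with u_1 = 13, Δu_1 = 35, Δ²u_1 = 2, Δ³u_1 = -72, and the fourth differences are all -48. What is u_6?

-752

Build the table forward from the leading diagonal:
Δ⁴: -48  -48  -48  -48  -48  -48
Δ³: -72  -120  -168  -216  -264  -312
Δ²: 2  -70  -190  -358  -574  -838
Δ: 35  37  -33  -223  -581  -1155
u: 13  48  85  52  -171  -752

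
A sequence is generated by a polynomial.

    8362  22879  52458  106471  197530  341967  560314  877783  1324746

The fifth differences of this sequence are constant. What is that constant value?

480

Δ: 14517, 29579, 54013, 91059, 144437, 218347, 317469, 446963
Δ²: 15062, 24434, 37046, 53378, 73910, 99122, 129494
Δ³: 9372, 12612, 16332, 20532, 25212, 30372
Δ⁴: 3240, 3720, 4200, 4680, 5160
Δ⁵: 480, 480, 480, 480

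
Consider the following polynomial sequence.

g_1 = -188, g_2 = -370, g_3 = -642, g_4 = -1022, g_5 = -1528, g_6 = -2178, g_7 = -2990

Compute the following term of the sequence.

First differences: -182  -272  -380  -506  -650  -812
Second differences: -90  -108  -126  -144  -162
Third differences: -18  -18  -18  -18
The third differences are constant (-18).
-162 − 18 = -180;  -812 − 180 = -992;  -2990 − 992 = -3982

-3982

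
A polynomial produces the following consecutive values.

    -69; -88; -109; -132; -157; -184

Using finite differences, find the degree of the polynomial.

2

First differences: -19, -21, -23, -25, -27
Second differences: -2, -2, -2, -2
The second differences are constant, so the polynomial has degree 2.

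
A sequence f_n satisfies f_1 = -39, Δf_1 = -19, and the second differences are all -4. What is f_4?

-108

Build the table forward from the leading diagonal:
Second differences: -4, -4, -4, -4
First differences: -19, -23, -27, -31
f: -39, -58, -81, -108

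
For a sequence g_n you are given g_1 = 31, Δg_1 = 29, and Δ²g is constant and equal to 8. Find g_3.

Build the table forward from the leading diagonal:
Second differences: 8, 8, 8
First differences: 29, 37, 45
g: 31, 60, 97

97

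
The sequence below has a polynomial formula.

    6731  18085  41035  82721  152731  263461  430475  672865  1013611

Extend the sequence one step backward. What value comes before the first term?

1921

First differences: 11354, 22950, 41686, 70010, 110730, 167014, 242390, 340746
Second differences: 11596, 18736, 28324, 40720, 56284, 75376, 98356
Third differences: 7140, 9588, 12396, 15564, 19092, 22980
Fourth differences: 2448, 2808, 3168, 3528, 3888
Fifth differences: 360, 360, 360, 360
The fifth differences are constant at 360.
Work back: 2448 − 360 = 2088;  7140 − 2088 = 5052;  11596 − 5052 = 6544;  11354 − 6544 = 4810;  6731 − 4810 = 1921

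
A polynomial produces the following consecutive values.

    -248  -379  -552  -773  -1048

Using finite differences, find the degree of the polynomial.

D1: -131, -173, -221, -275
D2: -42, -48, -54
D3: -6, -6
The third differences are constant, so the polynomial has degree 3.

3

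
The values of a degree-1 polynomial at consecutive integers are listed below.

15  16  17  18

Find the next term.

Δ: 1, 1, 1
First differences constant at 1.
18 + 1 = 19

19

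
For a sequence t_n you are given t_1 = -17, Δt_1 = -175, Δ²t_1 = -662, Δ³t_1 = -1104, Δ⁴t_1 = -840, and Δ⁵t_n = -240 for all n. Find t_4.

-3632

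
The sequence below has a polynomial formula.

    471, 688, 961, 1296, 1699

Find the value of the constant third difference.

6

First differences: 217, 273, 335, 403
Second differences: 56, 62, 68
Third differences: 6, 6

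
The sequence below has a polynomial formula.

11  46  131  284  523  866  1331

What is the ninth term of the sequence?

2699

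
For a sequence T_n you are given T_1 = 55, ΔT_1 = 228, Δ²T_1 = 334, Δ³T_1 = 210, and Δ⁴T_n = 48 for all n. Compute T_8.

17695

Build the table forward from the leading diagonal:
Δ⁴: 48, 48, 48, 48, 48, 48, 48, 48
Δ³: 210, 258, 306, 354, 402, 450, 498, 546
Δ²: 334, 544, 802, 1108, 1462, 1864, 2314, 2812
Δ: 228, 562, 1106, 1908, 3016, 4478, 6342, 8656
T: 55, 283, 845, 1951, 3859, 6875, 11353, 17695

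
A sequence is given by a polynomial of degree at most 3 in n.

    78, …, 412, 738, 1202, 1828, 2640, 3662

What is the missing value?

200

Using the last 6 terms:
D1: 326, 464, 626, 812, 1022
D2: 138, 162, 186, 210
D3: 24, 24, 24
Constant third difference = 24.
Extend backward: 138 − 24 = 114;  326 − 114 = 212;  412 − 212 = 200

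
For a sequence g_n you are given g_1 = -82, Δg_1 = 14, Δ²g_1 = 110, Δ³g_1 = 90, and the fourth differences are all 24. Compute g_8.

6316

Build the table forward from the leading diagonal:
Δ⁴: 24  24  24  24  24  24  24  24
Δ³: 90  114  138  162  186  210  234  258
Δ²: 110  200  314  452  614  800  1010  1244
Δ: 14  124  324  638  1090  1704  2504  3514
g: -82  -68  56  380  1018  2108  3812  6316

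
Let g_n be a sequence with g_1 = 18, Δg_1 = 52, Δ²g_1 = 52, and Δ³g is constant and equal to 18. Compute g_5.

Build the table forward from the leading diagonal:
D3: 18, 18, 18, 18, 18
D2: 52, 70, 88, 106, 124
D1: 52, 104, 174, 262, 368
g: 18, 70, 174, 348, 610

610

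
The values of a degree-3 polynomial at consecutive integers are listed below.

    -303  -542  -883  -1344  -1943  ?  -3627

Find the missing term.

Using the first 5 terms:
First differences: -239, -341, -461, -599
Second differences: -102, -120, -138
Third differences: -18, -18
Constant third difference = -18.
Extend forward: -138 − 18 = -156;  -599 − 156 = -755;  -1943 − 755 = -2698

-2698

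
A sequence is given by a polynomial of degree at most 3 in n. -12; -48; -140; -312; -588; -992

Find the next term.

-1548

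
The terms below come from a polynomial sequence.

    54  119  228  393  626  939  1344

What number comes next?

D1: 65, 109, 165, 233, 313, 405
D2: 44, 56, 68, 80, 92
D3: 12, 12, 12, 12
Third differences constant at 12.
92 + 12 = 104;  405 + 104 = 509;  1344 + 509 = 1853

1853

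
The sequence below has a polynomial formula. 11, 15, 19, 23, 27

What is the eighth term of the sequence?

4  4  4  4
First differences constant at 4.
27 + 4 = 31
31 + 4 = 35
35 + 4 = 39

39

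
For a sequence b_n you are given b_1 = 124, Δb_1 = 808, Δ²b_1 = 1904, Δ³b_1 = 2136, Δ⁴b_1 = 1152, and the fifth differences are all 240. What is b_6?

50564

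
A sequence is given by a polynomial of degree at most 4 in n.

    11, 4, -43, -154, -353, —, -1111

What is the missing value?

-664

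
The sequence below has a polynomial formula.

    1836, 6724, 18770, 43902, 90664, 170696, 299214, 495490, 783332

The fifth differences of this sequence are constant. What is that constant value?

480

Δ: 4888, 12046, 25132, 46762, 80032, 128518, 196276, 287842
Δ²: 7158, 13086, 21630, 33270, 48486, 67758, 91566
Δ³: 5928, 8544, 11640, 15216, 19272, 23808
Δ⁴: 2616, 3096, 3576, 4056, 4536
Δ⁵: 480, 480, 480, 480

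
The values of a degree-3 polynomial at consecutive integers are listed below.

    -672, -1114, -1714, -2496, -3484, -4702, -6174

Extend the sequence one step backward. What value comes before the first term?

-364

-442  -600  -782  -988  -1218  -1472
-158  -182  -206  -230  -254
-24  -24  -24  -24
The third differences are constant at -24.
Work back: -158 + 24 = -134;  -442 + 134 = -308;  -672 + 308 = -364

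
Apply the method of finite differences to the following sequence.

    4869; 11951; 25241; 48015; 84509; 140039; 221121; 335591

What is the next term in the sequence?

492725

D1: 7082  13290  22774  36494  55530  81082  114470
D2: 6208  9484  13720  19036  25552  33388
D3: 3276  4236  5316  6516  7836
D4: 960  1080  1200  1320
D5: 120  120  120
The fifth differences are constant (120).
1320 + 120 = 1440;  7836 + 1440 = 9276;  33388 + 9276 = 42664;  114470 + 42664 = 157134;  335591 + 157134 = 492725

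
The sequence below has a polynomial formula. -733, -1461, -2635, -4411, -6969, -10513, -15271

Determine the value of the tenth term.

-728 , -1174 , -1776 , -2558 , -3544 , -4758
-446 , -602 , -782 , -986 , -1214
-156 , -180 , -204 , -228
-24 , -24 , -24
The fourth differences are constant (-24).
-228 − 24 = -252;  -1214 − 252 = -1466;  -4758 − 1466 = -6224;  -15271 − 6224 = -21495
-252 − 24 = -276;  -1466 − 276 = -1742;  -6224 − 1742 = -7966;  -21495 − 7966 = -29461
-276 − 24 = -300;  -1742 − 300 = -2042;  -7966 − 2042 = -10008;  -29461 − 10008 = -39469

-39469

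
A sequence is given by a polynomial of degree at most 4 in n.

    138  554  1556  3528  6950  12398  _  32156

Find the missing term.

Using the first 6 terms:
416  1002  1972  3422  5448
586  970  1450  2026
384  480  576
96  96
Constant fourth difference = 96.
Extend forward: 576 + 96 = 672;  2026 + 672 = 2698;  5448 + 2698 = 8146;  12398 + 8146 = 20544

20544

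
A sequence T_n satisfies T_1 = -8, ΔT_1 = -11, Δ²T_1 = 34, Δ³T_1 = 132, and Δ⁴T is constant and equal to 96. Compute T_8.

Build the table forward from the leading diagonal:
D4: 96, 96, 96, 96, 96, 96, 96, 96
D3: 132, 228, 324, 420, 516, 612, 708, 804
D2: 34, 166, 394, 718, 1138, 1654, 2266, 2974
D1: -11, 23, 189, 583, 1301, 2439, 4093, 6359
T: -8, -19, 4, 193, 776, 2077, 4516, 8609

8609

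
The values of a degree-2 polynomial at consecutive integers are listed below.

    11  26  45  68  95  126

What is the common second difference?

Δ: 15, 19, 23, 27, 31
Δ²: 4, 4, 4, 4

4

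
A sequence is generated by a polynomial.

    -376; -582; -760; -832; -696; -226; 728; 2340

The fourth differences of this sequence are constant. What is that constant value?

24

D1: -206, -178, -72, 136, 470, 954, 1612
D2: 28, 106, 208, 334, 484, 658
D3: 78, 102, 126, 150, 174
D4: 24, 24, 24, 24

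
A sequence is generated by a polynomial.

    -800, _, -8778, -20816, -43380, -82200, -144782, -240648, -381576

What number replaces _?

-3072

Using the last 7 terms:
-12038, -22564, -38820, -62582, -95866, -140928
-10526, -16256, -23762, -33284, -45062
-5730, -7506, -9522, -11778
-1776, -2016, -2256
-240, -240
Constant fifth difference = -240.
Extend backward: -1776 + 240 = -1536;  -5730 + 1536 = -4194;  -10526 + 4194 = -6332;  -12038 + 6332 = -5706;  -8778 + 5706 = -3072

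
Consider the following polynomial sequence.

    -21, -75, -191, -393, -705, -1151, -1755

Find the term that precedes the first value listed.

-54  -116  -202  -312  -446  -604
-62  -86  -110  -134  -158
-24  -24  -24  -24
The third differences are constant at -24.
Work back: -62 + 24 = -38;  -54 + 38 = -16;  -21 + 16 = -5

-5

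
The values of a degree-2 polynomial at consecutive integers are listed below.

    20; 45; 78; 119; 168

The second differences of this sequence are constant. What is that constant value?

8

First differences: 25, 33, 41, 49
Second differences: 8, 8, 8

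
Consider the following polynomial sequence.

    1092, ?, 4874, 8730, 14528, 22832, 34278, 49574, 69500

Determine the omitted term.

Using the last 7 terms:
First differences: 3856  5798  8304  11446  15296  19926
Second differences: 1942  2506  3142  3850  4630
Third differences: 564  636  708  780
Fourth differences: 72  72  72
Constant fourth difference = 72.
Extend backward: 564 − 72 = 492;  1942 − 492 = 1450;  3856 − 1450 = 2406;  4874 − 2406 = 2468

2468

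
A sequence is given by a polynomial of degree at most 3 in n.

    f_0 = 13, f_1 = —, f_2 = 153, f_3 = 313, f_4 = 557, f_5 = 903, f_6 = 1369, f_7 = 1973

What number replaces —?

59

Using the last 6 terms:
160, 244, 346, 466, 604
84, 102, 120, 138
18, 18, 18
Constant third difference = 18.
Extend backward: 84 − 18 = 66;  160 − 66 = 94;  153 − 94 = 59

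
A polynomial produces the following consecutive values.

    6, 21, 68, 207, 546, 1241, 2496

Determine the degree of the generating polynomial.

4

D1: 15, 47, 139, 339, 695, 1255
D2: 32, 92, 200, 356, 560
D3: 60, 108, 156, 204
D4: 48, 48, 48
The fourth differences are constant, so the polynomial has degree 4.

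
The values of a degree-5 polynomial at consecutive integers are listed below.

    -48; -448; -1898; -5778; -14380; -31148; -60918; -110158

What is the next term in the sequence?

-187208

-400 , -1450 , -3880 , -8602 , -16768 , -29770 , -49240
-1050 , -2430 , -4722 , -8166 , -13002 , -19470
-1380 , -2292 , -3444 , -4836 , -6468
-912 , -1152 , -1392 , -1632
-240 , -240 , -240
Fifth differences constant at -240.
-1632 − 240 = -1872;  -6468 − 1872 = -8340;  -19470 − 8340 = -27810;  -49240 − 27810 = -77050;  -110158 − 77050 = -187208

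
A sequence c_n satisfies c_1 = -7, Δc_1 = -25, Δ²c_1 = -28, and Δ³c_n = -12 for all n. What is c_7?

-817

Build the table forward from the leading diagonal:
Third differences: -12  -12  -12  -12  -12  -12  -12
Second differences: -28  -40  -52  -64  -76  -88  -100
First differences: -25  -53  -93  -145  -209  -285  -373
c: -7  -32  -85  -178  -323  -532  -817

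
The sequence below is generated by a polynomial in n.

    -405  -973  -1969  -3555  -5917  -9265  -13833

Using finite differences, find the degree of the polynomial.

4

Δ: -568, -996, -1586, -2362, -3348, -4568
Δ²: -428, -590, -776, -986, -1220
Δ³: -162, -186, -210, -234
Δ⁴: -24, -24, -24
The fourth differences are constant, so the polynomial has degree 4.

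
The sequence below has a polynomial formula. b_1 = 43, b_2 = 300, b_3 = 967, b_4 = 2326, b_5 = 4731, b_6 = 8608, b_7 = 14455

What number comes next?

22842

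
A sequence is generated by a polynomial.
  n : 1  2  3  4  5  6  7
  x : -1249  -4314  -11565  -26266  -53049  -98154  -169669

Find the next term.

-277770

-3065, -7251, -14701, -26783, -45105, -71515
-4186, -7450, -12082, -18322, -26410
-3264, -4632, -6240, -8088
-1368, -1608, -1848
-240, -240
Fifth differences constant at -240.
-1848 − 240 = -2088;  -8088 − 2088 = -10176;  -26410 − 10176 = -36586;  -71515 − 36586 = -108101;  -169669 − 108101 = -277770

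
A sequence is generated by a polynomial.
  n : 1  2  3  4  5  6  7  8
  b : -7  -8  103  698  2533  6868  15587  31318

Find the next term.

57553

-1  111  595  1835  4335  8719  15731
112  484  1240  2500  4384  7012
372  756  1260  1884  2628
384  504  624  744
120  120  120
Constant fifth difference = 120, so extend:
744 + 120 = 864;  2628 + 864 = 3492;  7012 + 3492 = 10504;  15731 + 10504 = 26235;  31318 + 26235 = 57553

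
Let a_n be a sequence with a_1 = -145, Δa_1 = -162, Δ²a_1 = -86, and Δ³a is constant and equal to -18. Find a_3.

-555

Build the table forward from the leading diagonal:
Δ³: -18, -18, -18
Δ²: -86, -104, -122
Δ: -162, -248, -352
a: -145, -307, -555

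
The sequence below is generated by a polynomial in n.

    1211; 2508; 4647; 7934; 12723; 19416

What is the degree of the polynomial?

4

Δ: 1297, 2139, 3287, 4789, 6693
Δ²: 842, 1148, 1502, 1904
Δ³: 306, 354, 402
Δ⁴: 48, 48
The fourth differences are constant, so the polynomial has degree 4.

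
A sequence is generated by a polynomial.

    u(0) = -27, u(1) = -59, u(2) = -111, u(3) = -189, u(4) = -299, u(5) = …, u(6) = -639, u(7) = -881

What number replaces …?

-447

Using the first 5 terms:
Δ: -32  -52  -78  -110
Δ²: -20  -26  -32
Δ³: -6  -6
Constant third difference = -6.
Extend forward: -32 − 6 = -38;  -110 − 38 = -148;  -299 − 148 = -447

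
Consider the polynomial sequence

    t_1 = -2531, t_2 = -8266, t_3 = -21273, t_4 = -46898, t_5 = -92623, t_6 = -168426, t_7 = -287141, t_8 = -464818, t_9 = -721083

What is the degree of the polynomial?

5

-5735, -13007, -25625, -45725, -75803, -118715, -177677, -256265
-7272, -12618, -20100, -30078, -42912, -58962, -78588
-5346, -7482, -9978, -12834, -16050, -19626
-2136, -2496, -2856, -3216, -3576
-360, -360, -360, -360
The fifth differences are constant, so the polynomial has degree 5.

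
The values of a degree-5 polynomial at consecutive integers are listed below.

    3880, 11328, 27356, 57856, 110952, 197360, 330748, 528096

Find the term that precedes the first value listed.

D1: 7448, 16028, 30500, 53096, 86408, 133388, 197348
D2: 8580, 14472, 22596, 33312, 46980, 63960
D3: 5892, 8124, 10716, 13668, 16980
D4: 2232, 2592, 2952, 3312
D5: 360, 360, 360
The fifth differences are constant at 360.
Work back: 2232 − 360 = 1872;  5892 − 1872 = 4020;  8580 − 4020 = 4560;  7448 − 4560 = 2888;  3880 − 2888 = 992

992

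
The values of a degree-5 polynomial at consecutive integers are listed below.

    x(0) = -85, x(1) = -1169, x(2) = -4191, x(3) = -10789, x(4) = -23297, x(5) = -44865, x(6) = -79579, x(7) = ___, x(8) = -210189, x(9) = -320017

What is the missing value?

Using the first 7 terms:
-1084, -3022, -6598, -12508, -21568, -34714
-1938, -3576, -5910, -9060, -13146
-1638, -2334, -3150, -4086
-696, -816, -936
-120, -120
Constant fifth difference = -120.
Extend forward: -936 − 120 = -1056;  -4086 − 1056 = -5142;  -13146 − 5142 = -18288;  -34714 − 18288 = -53002;  -79579 − 53002 = -132581

-132581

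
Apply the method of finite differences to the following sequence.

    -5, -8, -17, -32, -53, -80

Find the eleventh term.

Δ: -3, -9, -15, -21, -27
Δ²: -6, -6, -6, -6
Second differences constant at -6.
-27 − 6 = -33;  -80 − 33 = -113
-33 − 6 = -39;  -113 − 39 = -152
-39 − 6 = -45;  -152 − 45 = -197
-45 − 6 = -51;  -197 − 51 = -248
-51 − 6 = -57;  -248 − 57 = -305

-305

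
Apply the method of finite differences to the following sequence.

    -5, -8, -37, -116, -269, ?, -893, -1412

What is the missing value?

Using the first 5 terms:
Δ: -3  -29  -79  -153
Δ²: -26  -50  -74
Δ³: -24  -24
Constant third difference = -24.
Extend forward: -74 − 24 = -98;  -153 − 98 = -251;  -269 − 251 = -520

-520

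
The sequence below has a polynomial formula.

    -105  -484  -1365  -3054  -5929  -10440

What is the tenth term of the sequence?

-379, -881, -1689, -2875, -4511
-502, -808, -1186, -1636
-306, -378, -450
-72, -72
The fourth differences are constant (-72).
-450 − 72 = -522;  -1636 − 522 = -2158;  -4511 − 2158 = -6669;  -10440 − 6669 = -17109
-522 − 72 = -594;  -2158 − 594 = -2752;  -6669 − 2752 = -9421;  -17109 − 9421 = -26530
-594 − 72 = -666;  -2752 − 666 = -3418;  -9421 − 3418 = -12839;  -26530 − 12839 = -39369
-666 − 72 = -738;  -3418 − 738 = -4156;  -12839 − 4156 = -16995;  -39369 − 16995 = -56364

-56364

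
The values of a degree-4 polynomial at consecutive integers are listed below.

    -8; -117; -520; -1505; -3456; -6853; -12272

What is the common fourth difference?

-96

D1: -109, -403, -985, -1951, -3397, -5419
D2: -294, -582, -966, -1446, -2022
D3: -288, -384, -480, -576
D4: -96, -96, -96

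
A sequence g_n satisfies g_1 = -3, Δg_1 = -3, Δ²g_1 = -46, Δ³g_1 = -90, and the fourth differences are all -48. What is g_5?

-699

Build the table forward from the leading diagonal:
Fourth differences: -48  -48  -48  -48  -48
Third differences: -90  -138  -186  -234  -282
Second differences: -46  -136  -274  -460  -694
First differences: -3  -49  -185  -459  -919
g: -3  -6  -55  -240  -699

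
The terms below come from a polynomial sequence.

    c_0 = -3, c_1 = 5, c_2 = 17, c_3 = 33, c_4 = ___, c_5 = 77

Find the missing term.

Using the first 4 terms:
First differences: 8  12  16
Second differences: 4  4
Constant second difference = 4.
Extend forward: 16 + 4 = 20;  33 + 20 = 53

53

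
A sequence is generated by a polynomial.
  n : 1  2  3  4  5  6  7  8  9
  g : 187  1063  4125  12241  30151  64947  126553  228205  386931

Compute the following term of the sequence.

Δ: 876 , 3062 , 8116 , 17910 , 34796 , 61606 , 101652 , 158726
Δ²: 2186 , 5054 , 9794 , 16886 , 26810 , 40046 , 57074
Δ³: 2868 , 4740 , 7092 , 9924 , 13236 , 17028
Δ⁴: 1872 , 2352 , 2832 , 3312 , 3792
Δ⁵: 480 , 480 , 480 , 480
Constant fifth difference = 480, so extend:
3792 + 480 = 4272;  17028 + 4272 = 21300;  57074 + 21300 = 78374;  158726 + 78374 = 237100;  386931 + 237100 = 624031

624031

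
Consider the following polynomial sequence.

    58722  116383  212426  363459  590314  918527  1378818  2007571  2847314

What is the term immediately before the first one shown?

57661  96043  151033  226855  328213  460291  628753  839743
38382  54990  75822  101358  132078  168462  210990
16608  20832  25536  30720  36384  42528
4224  4704  5184  5664  6144
480  480  480  480
The fifth differences are constant at 480.
Work back: 4224 − 480 = 3744;  16608 − 3744 = 12864;  38382 − 12864 = 25518;  57661 − 25518 = 32143;  58722 − 32143 = 26579

26579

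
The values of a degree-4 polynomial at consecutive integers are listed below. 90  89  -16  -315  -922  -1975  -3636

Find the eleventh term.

-20440

-1, -105, -299, -607, -1053, -1661
-104, -194, -308, -446, -608
-90, -114, -138, -162
-24, -24, -24
The fourth differences are constant (-24).
-162 − 24 = -186;  -608 − 186 = -794;  -1661 − 794 = -2455;  -3636 − 2455 = -6091
-186 − 24 = -210;  -794 − 210 = -1004;  -2455 − 1004 = -3459;  -6091 − 3459 = -9550
-210 − 24 = -234;  -1004 − 234 = -1238;  -3459 − 1238 = -4697;  -9550 − 4697 = -14247
-234 − 24 = -258;  -1238 − 258 = -1496;  -4697 − 1496 = -6193;  -14247 − 6193 = -20440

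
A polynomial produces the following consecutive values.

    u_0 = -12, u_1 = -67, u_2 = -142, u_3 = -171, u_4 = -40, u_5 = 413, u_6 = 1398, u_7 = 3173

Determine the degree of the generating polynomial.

4

D1: -55, -75, -29, 131, 453, 985, 1775
D2: -20, 46, 160, 322, 532, 790
D3: 66, 114, 162, 210, 258
D4: 48, 48, 48, 48
The fourth differences are constant, so the polynomial has degree 4.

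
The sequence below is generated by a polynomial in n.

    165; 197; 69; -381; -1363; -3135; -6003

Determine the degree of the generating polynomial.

4

First differences: 32, -128, -450, -982, -1772, -2868
Second differences: -160, -322, -532, -790, -1096
Third differences: -162, -210, -258, -306
Fourth differences: -48, -48, -48
The fourth differences are constant, so the polynomial has degree 4.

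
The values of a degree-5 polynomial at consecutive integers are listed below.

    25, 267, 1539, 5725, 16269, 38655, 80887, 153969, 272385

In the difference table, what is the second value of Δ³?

3444

D1: 242, 1272, 4186, 10544, 22386, 42232, 73082, 118416
D2: 1030, 2914, 6358, 11842, 19846, 30850, 45334
D3: 1884, 3444, 5484, 8004, 11004, 14484
D4: 1560, 2040, 2520, 3000, 3480
D5: 480, 480, 480, 480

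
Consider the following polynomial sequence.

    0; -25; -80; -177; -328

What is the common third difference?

-12

First differences: -25, -55, -97, -151
Second differences: -30, -42, -54
Third differences: -12, -12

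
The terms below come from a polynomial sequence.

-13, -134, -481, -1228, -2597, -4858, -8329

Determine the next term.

-121, -347, -747, -1369, -2261, -3471
-226, -400, -622, -892, -1210
-174, -222, -270, -318
-48, -48, -48
The fourth differences are constant (-48).
-318 − 48 = -366;  -1210 − 366 = -1576;  -3471 − 1576 = -5047;  -8329 − 5047 = -13376

-13376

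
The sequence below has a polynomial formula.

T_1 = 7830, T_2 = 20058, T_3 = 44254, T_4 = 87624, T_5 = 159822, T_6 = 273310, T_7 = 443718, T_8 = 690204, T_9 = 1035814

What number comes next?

D1: 12228, 24196, 43370, 72198, 113488, 170408, 246486, 345610
D2: 11968, 19174, 28828, 41290, 56920, 76078, 99124
D3: 7206, 9654, 12462, 15630, 19158, 23046
D4: 2448, 2808, 3168, 3528, 3888
D5: 360, 360, 360, 360
Constant fifth difference = 360, so extend:
3888 + 360 = 4248;  23046 + 4248 = 27294;  99124 + 27294 = 126418;  345610 + 126418 = 472028;  1035814 + 472028 = 1507842

1507842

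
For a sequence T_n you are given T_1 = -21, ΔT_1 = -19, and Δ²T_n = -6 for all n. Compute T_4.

Build the table forward from the leading diagonal:
D2: -6  -6  -6  -6
D1: -19  -25  -31  -37
T: -21  -40  -65  -96

-96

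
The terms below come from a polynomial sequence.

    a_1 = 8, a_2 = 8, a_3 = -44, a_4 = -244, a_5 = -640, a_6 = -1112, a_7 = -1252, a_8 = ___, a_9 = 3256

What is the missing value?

-244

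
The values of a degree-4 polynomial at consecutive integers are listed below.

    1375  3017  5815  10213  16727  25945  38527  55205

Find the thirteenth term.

D1: 1642, 2798, 4398, 6514, 9218, 12582, 16678
D2: 1156, 1600, 2116, 2704, 3364, 4096
D3: 444, 516, 588, 660, 732
D4: 72, 72, 72, 72
Constant fourth difference = 72, so extend:
732 + 72 = 804;  4096 + 804 = 4900;  16678 + 4900 = 21578;  55205 + 21578 = 76783
804 + 72 = 876;  4900 + 876 = 5776;  21578 + 5776 = 27354;  76783 + 27354 = 104137
876 + 72 = 948;  5776 + 948 = 6724;  27354 + 6724 = 34078;  104137 + 34078 = 138215
948 + 72 = 1020;  6724 + 1020 = 7744;  34078 + 7744 = 41822;  138215 + 41822 = 180037
1020 + 72 = 1092;  7744 + 1092 = 8836;  41822 + 8836 = 50658;  180037 + 50658 = 230695

230695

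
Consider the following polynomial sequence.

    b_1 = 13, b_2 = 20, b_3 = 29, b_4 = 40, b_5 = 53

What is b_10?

148

First differences: 7  9  11  13
Second differences: 2  2  2
Constant second difference = 2, so extend:
13 + 2 = 15;  53 + 15 = 68
15 + 2 = 17;  68 + 17 = 85
17 + 2 = 19;  85 + 19 = 104
19 + 2 = 21;  104 + 21 = 125
21 + 2 = 23;  125 + 23 = 148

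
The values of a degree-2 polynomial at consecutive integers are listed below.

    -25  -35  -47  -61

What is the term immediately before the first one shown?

-17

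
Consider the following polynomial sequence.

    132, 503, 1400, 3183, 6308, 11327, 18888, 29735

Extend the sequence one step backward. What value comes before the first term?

D1: 371, 897, 1783, 3125, 5019, 7561, 10847
D2: 526, 886, 1342, 1894, 2542, 3286
D3: 360, 456, 552, 648, 744
D4: 96, 96, 96, 96
The fourth differences are constant at 96.
Work back: 360 − 96 = 264;  526 − 264 = 262;  371 − 262 = 109;  132 − 109 = 23

23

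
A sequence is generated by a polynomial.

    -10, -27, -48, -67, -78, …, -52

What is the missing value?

-75

Using the first 5 terms:
Δ: -17  -21  -19  -11
Δ²: -4  2  8
Δ³: 6  6
Constant third difference = 6.
Extend forward: 8 + 6 = 14;  -11 + 14 = 3;  -78 + 3 = -75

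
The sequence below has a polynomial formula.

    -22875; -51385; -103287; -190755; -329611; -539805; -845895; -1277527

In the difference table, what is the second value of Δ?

Δ: -28510, -51902, -87468, -138856, -210194, -306090, -431632
Δ²: -23392, -35566, -51388, -71338, -95896, -125542
Δ³: -12174, -15822, -19950, -24558, -29646
Δ⁴: -3648, -4128, -4608, -5088
Δ⁵: -480, -480, -480

-51902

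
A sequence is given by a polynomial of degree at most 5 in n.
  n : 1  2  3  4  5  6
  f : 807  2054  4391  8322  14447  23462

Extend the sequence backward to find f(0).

D1: 1247, 2337, 3931, 6125, 9015
D2: 1090, 1594, 2194, 2890
D3: 504, 600, 696
D4: 96, 96
The fourth differences are constant at 96.
Work back: 504 − 96 = 408;  1090 − 408 = 682;  1247 − 682 = 565;  807 − 565 = 242

242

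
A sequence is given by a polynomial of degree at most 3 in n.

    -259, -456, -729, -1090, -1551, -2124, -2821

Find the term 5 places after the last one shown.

-8586

First differences: -197, -273, -361, -461, -573, -697
Second differences: -76, -88, -100, -112, -124
Third differences: -12, -12, -12, -12
The third differences are constant (-12).
-124 − 12 = -136;  -697 − 136 = -833;  -2821 − 833 = -3654
-136 − 12 = -148;  -833 − 148 = -981;  -3654 − 981 = -4635
-148 − 12 = -160;  -981 − 160 = -1141;  -4635 − 1141 = -5776
-160 − 12 = -172;  -1141 − 172 = -1313;  -5776 − 1313 = -7089
-172 − 12 = -184;  -1313 − 184 = -1497;  -7089 − 1497 = -8586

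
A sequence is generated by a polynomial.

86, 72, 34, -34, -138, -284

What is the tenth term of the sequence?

Δ: -14 , -38 , -68 , -104 , -146
Δ²: -24 , -30 , -36 , -42
Δ³: -6 , -6 , -6
The third differences are constant (-6).
-42 − 6 = -48;  -146 − 48 = -194;  -284 − 194 = -478
-48 − 6 = -54;  -194 − 54 = -248;  -478 − 248 = -726
-54 − 6 = -60;  -248 − 60 = -308;  -726 − 308 = -1034
-60 − 6 = -66;  -308 − 66 = -374;  -1034 − 374 = -1408

-1408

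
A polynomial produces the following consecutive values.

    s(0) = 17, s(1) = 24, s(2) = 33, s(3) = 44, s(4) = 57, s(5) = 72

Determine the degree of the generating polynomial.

D1: 7, 9, 11, 13, 15
D2: 2, 2, 2, 2
The second differences are constant, so the polynomial has degree 2.

2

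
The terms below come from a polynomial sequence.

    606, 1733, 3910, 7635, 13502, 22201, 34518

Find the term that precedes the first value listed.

1127, 2177, 3725, 5867, 8699, 12317
1050, 1548, 2142, 2832, 3618
498, 594, 690, 786
96, 96, 96
The fourth differences are constant at 96.
Work back: 498 − 96 = 402;  1050 − 402 = 648;  1127 − 648 = 479;  606 − 479 = 127

127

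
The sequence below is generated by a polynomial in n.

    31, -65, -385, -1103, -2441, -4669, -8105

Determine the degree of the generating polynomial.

4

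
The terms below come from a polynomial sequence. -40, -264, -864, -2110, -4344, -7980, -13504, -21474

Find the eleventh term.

Δ: -224, -600, -1246, -2234, -3636, -5524, -7970
Δ²: -376, -646, -988, -1402, -1888, -2446
Δ³: -270, -342, -414, -486, -558
Δ⁴: -72, -72, -72, -72
Constant fourth difference = -72, so extend:
-558 − 72 = -630;  -2446 − 630 = -3076;  -7970 − 3076 = -11046;  -21474 − 11046 = -32520
-630 − 72 = -702;  -3076 − 702 = -3778;  -11046 − 3778 = -14824;  -32520 − 14824 = -47344
-702 − 72 = -774;  -3778 − 774 = -4552;  -14824 − 4552 = -19376;  -47344 − 19376 = -66720

-66720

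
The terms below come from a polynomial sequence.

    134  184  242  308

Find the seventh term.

554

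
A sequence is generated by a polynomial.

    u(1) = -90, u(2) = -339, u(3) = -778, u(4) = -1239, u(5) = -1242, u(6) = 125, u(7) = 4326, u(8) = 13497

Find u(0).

D1: -249  -439  -461  -3  1367  4201  9171
D2: -190  -22  458  1370  2834  4970
D3: 168  480  912  1464  2136
D4: 312  432  552  672
D5: 120  120  120
The fifth differences are constant at 120.
Work back: 312 − 120 = 192;  168 − 192 = -24;  -190 + 24 = -166;  -249 + 166 = -83;  -90 + 83 = -7

-7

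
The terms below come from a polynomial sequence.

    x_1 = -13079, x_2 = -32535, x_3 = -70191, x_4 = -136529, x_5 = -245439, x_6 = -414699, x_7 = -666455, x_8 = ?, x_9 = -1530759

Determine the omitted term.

-1027701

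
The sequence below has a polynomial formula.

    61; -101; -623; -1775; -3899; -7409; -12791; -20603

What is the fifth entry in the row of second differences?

-1872

Δ: -162, -522, -1152, -2124, -3510, -5382, -7812
Δ²: -360, -630, -972, -1386, -1872, -2430
Δ³: -270, -342, -414, -486, -558
Δ⁴: -72, -72, -72, -72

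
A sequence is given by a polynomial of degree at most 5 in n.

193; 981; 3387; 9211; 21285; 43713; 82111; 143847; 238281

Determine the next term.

377005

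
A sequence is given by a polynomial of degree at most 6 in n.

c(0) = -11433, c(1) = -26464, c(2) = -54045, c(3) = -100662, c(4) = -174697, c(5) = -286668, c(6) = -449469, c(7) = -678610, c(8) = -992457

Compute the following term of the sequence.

-1412472

Δ: -15031  -27581  -46617  -74035  -111971  -162801  -229141  -313847
Δ²: -12550  -19036  -27418  -37936  -50830  -66340  -84706
Δ³: -6486  -8382  -10518  -12894  -15510  -18366
Δ⁴: -1896  -2136  -2376  -2616  -2856
Δ⁵: -240  -240  -240  -240
Fifth differences constant at -240.
-2856 − 240 = -3096;  -18366 − 3096 = -21462;  -84706 − 21462 = -106168;  -313847 − 106168 = -420015;  -992457 − 420015 = -1412472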